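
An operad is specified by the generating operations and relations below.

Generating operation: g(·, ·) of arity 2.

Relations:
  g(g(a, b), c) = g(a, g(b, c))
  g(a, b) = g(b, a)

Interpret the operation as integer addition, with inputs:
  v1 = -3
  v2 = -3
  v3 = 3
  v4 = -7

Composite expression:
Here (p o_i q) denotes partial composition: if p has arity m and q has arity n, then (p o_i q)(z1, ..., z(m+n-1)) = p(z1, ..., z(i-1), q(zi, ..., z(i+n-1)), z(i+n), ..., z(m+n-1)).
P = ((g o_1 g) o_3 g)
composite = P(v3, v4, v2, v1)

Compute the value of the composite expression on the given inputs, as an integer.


-10

g(v3, v4) = -4
g(v2, v1) = -6
g(g(v3, v4), g(v2, v1)) = -10


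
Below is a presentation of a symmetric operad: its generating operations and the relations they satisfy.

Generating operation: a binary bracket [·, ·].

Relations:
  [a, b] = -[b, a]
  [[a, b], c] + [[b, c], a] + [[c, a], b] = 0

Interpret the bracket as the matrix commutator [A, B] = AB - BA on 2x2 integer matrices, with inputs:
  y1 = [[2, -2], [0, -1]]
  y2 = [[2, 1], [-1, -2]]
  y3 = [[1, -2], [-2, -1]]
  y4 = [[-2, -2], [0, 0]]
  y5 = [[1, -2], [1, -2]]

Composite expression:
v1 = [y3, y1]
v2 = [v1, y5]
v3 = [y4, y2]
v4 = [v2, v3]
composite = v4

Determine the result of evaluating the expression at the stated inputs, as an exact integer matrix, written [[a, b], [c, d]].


[[40, -160], [-80, -40]]

[y3, y1] = [[-4, 2], [-6, 4]]
[[y3, y1], y5] = [[-10, 10], [-10, 10]]
[y4, y2] = [[2, 6], [-2, -2]]
[[[y3, y1], y5], [y4, y2]] = [[40, -160], [-80, -40]]


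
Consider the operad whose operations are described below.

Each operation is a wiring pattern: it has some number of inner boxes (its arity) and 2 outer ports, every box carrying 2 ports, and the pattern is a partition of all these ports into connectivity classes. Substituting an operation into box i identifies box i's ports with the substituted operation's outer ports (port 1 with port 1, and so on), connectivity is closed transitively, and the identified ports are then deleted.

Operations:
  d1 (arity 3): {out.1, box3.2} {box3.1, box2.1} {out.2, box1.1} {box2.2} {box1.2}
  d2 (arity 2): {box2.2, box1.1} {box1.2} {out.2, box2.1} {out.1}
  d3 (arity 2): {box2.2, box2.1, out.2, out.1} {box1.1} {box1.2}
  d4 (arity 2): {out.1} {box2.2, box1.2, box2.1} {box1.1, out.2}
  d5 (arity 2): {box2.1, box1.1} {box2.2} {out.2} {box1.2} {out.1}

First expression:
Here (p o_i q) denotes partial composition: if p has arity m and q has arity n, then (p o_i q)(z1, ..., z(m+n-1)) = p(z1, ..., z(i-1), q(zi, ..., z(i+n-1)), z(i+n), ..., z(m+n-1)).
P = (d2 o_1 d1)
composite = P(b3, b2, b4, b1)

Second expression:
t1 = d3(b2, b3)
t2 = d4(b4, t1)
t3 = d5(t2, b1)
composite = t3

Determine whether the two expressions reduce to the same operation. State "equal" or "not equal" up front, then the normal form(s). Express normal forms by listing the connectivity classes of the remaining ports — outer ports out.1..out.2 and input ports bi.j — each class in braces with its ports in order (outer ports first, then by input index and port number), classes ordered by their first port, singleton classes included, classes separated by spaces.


The first expression, normalized: {out.1} {out.2, b1.1} {b1.2, b4.2} {b2.1, b4.1} {b2.2} {b3.1} {b3.2}
The second expression, normalized: {out.1} {out.2} {b1.1} {b1.2} {b2.1} {b2.2} {b3.1, b3.2, b4.2} {b4.1}
The forms do not match — not equal.

not equal; the first gives {out.1} {out.2, b1.1} {b1.2, b4.2} {b2.1, b4.1} {b2.2} {b3.1} {b3.2} and the second {out.1} {out.2} {b1.1} {b1.2} {b2.1} {b2.2} {b3.1, b3.2, b4.2} {b4.1}


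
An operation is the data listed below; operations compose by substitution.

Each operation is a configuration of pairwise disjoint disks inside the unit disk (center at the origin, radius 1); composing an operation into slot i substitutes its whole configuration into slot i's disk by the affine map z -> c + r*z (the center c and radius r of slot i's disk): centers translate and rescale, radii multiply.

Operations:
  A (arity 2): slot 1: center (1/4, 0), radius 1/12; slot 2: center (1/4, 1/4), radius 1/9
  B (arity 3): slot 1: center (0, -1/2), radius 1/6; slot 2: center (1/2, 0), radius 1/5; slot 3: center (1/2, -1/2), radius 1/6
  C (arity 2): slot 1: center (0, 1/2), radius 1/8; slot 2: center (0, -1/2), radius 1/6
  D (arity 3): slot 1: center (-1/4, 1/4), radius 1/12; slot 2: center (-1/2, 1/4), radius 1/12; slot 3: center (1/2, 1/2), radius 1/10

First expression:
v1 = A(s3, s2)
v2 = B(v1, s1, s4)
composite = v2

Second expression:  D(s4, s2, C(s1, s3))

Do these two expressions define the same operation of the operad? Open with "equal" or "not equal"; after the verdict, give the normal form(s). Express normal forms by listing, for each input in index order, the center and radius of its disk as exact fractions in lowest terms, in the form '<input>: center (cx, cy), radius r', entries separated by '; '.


The first expression reduces to s1: center (1/2, 0), radius 1/5; s2: center (1/24, -11/24), radius 1/54; s3: center (1/24, -1/2), radius 1/72; s4: center (1/2, -1/2), radius 1/6
The second expression reduces to s1: center (1/2, 11/20), radius 1/80; s2: center (-1/2, 1/4), radius 1/12; s3: center (1/2, 9/20), radius 1/60; s4: center (-1/4, 1/4), radius 1/12
Distinct normal forms: not equal.

not equal; the first gives s1: center (1/2, 0), radius 1/5; s2: center (1/24, -11/24), radius 1/54; s3: center (1/24, -1/2), radius 1/72; s4: center (1/2, -1/2), radius 1/6 and the second s1: center (1/2, 11/20), radius 1/80; s2: center (-1/2, 1/4), radius 1/12; s3: center (1/2, 9/20), radius 1/60; s4: center (-1/4, 1/4), radius 1/12


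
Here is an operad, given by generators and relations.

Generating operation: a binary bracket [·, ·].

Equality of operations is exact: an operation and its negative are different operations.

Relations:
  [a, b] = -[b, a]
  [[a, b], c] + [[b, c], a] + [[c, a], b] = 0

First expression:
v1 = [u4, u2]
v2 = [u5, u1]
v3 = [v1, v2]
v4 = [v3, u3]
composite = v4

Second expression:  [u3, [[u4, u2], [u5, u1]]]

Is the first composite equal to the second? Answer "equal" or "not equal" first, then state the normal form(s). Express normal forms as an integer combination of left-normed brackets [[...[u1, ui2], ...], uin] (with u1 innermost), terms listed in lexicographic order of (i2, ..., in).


not equal — first -[[[[u1, u5], u2], u4], u3] + [[[[u1, u5], u4], u2], u3], second [[[[u1, u5], u2], u4], u3] - [[[[u1, u5], u4], u2], u3]

In normal form, the first expression is -[[[[u1, u5], u2], u4], u3] + [[[[u1, u5], u4], u2], u3]
In normal form, the second expression is [[[[u1, u5], u2], u4], u3] - [[[[u1, u5], u4], u2], u3]
The normal forms differ: not equal.


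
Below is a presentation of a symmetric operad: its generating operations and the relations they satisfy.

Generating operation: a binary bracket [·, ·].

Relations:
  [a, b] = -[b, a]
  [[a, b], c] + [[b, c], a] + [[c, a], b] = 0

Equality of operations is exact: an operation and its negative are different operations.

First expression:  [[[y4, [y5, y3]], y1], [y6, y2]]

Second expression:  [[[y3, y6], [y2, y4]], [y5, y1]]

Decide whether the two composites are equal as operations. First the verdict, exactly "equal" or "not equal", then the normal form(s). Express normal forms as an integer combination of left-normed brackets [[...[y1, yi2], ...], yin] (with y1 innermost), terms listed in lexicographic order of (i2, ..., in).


not equal — first [[[[[y1, y3], y5], y4], y2], y6] - [[[[[y1, y3], y5], y4], y6], y2] - [[[[[y1, y4], y3], y5], y2], y6] + [[[[[y1, y4], y3], y5], y6], y2] + [[[[[y1, y4], y5], y3], y2], y6] - [[[[[y1, y4], y5], y3], y6], y2] - [[[[[y1, y5], y3], y4], y2], y6] + [[[[[y1, y5], y3], y4], y6], y2], second -[[[[[y1, y5], y2], y4], y3], y6] + [[[[[y1, y5], y2], y4], y6], y3] + [[[[[y1, y5], y3], y6], y2], y4] - [[[[[y1, y5], y3], y6], y4], y2] + [[[[[y1, y5], y4], y2], y3], y6] - [[[[[y1, y5], y4], y2], y6], y3] - [[[[[y1, y5], y6], y3], y2], y4] + [[[[[y1, y5], y6], y3], y4], y2]

The first composite normalizes to [[[[[y1, y3], y5], y4], y2], y6] - [[[[[y1, y3], y5], y4], y6], y2] - [[[[[y1, y4], y3], y5], y2], y6] + [[[[[y1, y4], y3], y5], y6], y2] + [[[[[y1, y4], y5], y3], y2], y6] - [[[[[y1, y4], y5], y3], y6], y2] - [[[[[y1, y5], y3], y4], y2], y6] + [[[[[y1, y5], y3], y4], y6], y2]
The second composite normalizes to -[[[[[y1, y5], y2], y4], y3], y6] + [[[[[y1, y5], y2], y4], y6], y3] + [[[[[y1, y5], y3], y6], y2], y4] - [[[[[y1, y5], y3], y6], y4], y2] + [[[[[y1, y5], y4], y2], y3], y6] - [[[[[y1, y5], y4], y2], y6], y3] - [[[[[y1, y5], y6], y3], y2], y4] + [[[[[y1, y5], y6], y3], y4], y2]
They disagree, so not equal.


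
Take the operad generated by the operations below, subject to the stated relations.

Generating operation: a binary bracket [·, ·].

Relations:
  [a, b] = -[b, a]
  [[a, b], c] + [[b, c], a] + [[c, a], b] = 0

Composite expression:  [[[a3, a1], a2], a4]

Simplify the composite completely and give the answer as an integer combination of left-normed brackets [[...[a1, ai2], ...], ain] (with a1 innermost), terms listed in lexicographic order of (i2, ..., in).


A multilinear Lie element is pinned by a1-initial words (a1 innermost).
Composite bracket: [[[a3, a1], a2], a4]
Expanding via [a, b] = ab - ba: 8 signed words (2^3 = 8).
The a1-initial words carry the normal form:
  word a1a3a2a4 has sign -1, contributing -[[[a1, a3], a2], a4]

-[[[a1, a3], a2], a4]


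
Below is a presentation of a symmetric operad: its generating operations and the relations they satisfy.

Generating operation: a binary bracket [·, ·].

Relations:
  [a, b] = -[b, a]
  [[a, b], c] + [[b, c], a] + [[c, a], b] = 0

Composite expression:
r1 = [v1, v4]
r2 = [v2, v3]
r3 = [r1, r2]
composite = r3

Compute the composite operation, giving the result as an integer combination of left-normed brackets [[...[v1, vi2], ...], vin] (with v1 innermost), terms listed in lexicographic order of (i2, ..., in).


In the tensor algebra, words opening v1 carry the v1-anchored form.
Composite bracket: [[v1, v4], [v2, v3]]
Expanding via [a, b] = ab - ba: 8 signed words (2^3 = 8).
Coefficients come from the v1-initial words:
  from v1v4v2v3, sign +1: term +[[[v1, v4], v2], v3]
  from v1v4v3v2, sign -1: term -[[[v1, v4], v3], v2]

[[[v1, v4], v2], v3] - [[[v1, v4], v3], v2]


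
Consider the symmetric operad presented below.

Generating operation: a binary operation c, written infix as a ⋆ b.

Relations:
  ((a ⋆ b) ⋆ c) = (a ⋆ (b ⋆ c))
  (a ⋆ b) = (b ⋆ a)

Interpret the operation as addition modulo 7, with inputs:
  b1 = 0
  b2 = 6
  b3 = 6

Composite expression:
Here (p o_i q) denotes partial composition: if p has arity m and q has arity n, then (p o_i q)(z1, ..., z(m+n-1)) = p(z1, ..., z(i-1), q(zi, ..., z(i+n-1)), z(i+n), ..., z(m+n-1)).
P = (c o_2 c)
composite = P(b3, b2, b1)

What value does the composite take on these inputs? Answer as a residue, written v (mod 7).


5 (mod 7)

(b2 ⋆ b1) = 6
(b3 ⋆ (b2 ⋆ b1)) = 5


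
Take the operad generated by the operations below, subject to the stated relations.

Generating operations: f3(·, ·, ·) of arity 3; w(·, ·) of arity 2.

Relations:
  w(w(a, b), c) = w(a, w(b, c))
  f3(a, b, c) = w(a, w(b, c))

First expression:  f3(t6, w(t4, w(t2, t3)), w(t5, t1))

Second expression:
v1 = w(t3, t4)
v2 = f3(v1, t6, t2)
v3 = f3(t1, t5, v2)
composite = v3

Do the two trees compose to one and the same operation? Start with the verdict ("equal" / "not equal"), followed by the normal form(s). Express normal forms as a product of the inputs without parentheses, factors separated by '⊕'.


not equal: they reduce to t6 ⊕ t4 ⊕ t2 ⊕ t3 ⊕ t5 ⊕ t1 and t1 ⊕ t5 ⊕ t3 ⊕ t4 ⊕ t6 ⊕ t2

Reducing the first expression gives t6 ⊕ t4 ⊕ t2 ⊕ t3 ⊕ t5 ⊕ t1
Reducing the second expression gives t1 ⊕ t5 ⊕ t3 ⊕ t4 ⊕ t6 ⊕ t2
The forms do not match — not equal.


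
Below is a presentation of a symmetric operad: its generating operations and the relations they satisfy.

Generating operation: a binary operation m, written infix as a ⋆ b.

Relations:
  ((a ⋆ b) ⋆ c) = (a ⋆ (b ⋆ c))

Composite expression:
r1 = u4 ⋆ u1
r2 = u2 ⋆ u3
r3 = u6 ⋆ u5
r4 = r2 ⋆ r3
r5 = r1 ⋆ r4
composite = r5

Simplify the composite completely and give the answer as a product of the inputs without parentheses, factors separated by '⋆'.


Key point: m is associative — brackets drop, the u-order remains.
(u4 ⋆ u1) collapses to u4 ⋆ u1
(u2 ⋆ u3) collapses to u2 ⋆ u3
(u6 ⋆ u5) collapses to u6 ⋆ u5
((u2 ⋆ u3) ⋆ (u6 ⋆ u5)) collapses to u2 ⋆ u3 ⋆ u6 ⋆ u5
((u4 ⋆ u1) ⋆ ((u2 ⋆ u3) ⋆ (u6 ⋆ u5))) collapses to u4 ⋆ u1 ⋆ u2 ⋆ u3 ⋆ u6 ⋆ u5

u4 ⋆ u1 ⋆ u2 ⋆ u3 ⋆ u6 ⋆ u5


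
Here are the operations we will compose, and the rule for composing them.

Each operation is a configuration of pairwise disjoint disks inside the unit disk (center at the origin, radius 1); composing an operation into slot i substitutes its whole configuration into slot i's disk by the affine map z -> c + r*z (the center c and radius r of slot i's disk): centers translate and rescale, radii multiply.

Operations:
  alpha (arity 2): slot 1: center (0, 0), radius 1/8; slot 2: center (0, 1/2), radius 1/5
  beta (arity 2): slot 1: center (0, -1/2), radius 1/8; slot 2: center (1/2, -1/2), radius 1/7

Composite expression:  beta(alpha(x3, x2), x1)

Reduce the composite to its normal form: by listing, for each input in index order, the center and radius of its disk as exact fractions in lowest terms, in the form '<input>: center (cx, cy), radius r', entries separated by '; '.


x1: center (1/2, -1/2), radius 1/7; x2: center (0, -7/16), radius 1/40; x3: center (0, -1/2), radius 1/64

Each x-disk chains the slot maps above it in beta; radii multiply.
x3 passes through 2 substitutions, ending at center (0, -1/2), radius 1/64
x2 passes through 2 substitutions, ending at center (0, -7/16), radius 1/40
x1 passes through 1 substitution, ending at center (1/2, -1/2), radius 1/7


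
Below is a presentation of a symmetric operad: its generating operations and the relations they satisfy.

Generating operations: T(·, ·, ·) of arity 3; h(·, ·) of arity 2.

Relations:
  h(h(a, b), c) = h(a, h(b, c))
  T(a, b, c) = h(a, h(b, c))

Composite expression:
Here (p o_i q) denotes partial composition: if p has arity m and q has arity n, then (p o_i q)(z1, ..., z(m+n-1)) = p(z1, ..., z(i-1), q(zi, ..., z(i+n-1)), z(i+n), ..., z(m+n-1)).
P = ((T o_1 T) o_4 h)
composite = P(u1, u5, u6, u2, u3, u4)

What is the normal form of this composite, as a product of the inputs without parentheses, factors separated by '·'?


Associativity of T dissolves the nesting; only the u-input order survives.
T(u1, u5, u6) collapses to u1 · u5 · u6
h(u2, u3) collapses to u2 · u3
T(T(u1, u5, u6), h(u2, u3), u4) collapses to u1 · u5 · u6 · u2 · u3 · u4

u1 · u5 · u6 · u2 · u3 · u4


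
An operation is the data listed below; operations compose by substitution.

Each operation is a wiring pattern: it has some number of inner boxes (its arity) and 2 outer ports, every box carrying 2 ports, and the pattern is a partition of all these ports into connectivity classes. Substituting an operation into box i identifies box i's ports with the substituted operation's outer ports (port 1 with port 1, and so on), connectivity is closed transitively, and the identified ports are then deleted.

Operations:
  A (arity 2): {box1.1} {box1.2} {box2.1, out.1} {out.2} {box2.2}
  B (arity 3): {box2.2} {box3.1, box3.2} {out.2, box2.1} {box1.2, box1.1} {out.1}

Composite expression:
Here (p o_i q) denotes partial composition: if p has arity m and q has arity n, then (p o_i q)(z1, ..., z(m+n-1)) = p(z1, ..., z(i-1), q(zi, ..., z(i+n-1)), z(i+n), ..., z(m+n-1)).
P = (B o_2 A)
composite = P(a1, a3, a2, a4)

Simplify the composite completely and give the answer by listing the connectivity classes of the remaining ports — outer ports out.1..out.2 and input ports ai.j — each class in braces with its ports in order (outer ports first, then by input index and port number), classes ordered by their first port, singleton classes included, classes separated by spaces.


{out.1} {out.2, a2.1} {a1.1, a1.2} {a2.2} {a3.1} {a3.2} {a4.1, a4.2}

Connectivity passes through glued B-boundaries; trace each wire chain.
the subtree at A composes to {out.1, a2.1} {out.2} {a2.2} {a3.1} {a3.2} on (a3, a2); out.j = own outer ports
the subtree at B composes to {out.1} {out.2, a2.1} {a1.1, a1.2} {a2.2} {a3.1} {a3.2} {a4.1, a4.2} on (a1, a3, a2, a4); out.j = own outer ports


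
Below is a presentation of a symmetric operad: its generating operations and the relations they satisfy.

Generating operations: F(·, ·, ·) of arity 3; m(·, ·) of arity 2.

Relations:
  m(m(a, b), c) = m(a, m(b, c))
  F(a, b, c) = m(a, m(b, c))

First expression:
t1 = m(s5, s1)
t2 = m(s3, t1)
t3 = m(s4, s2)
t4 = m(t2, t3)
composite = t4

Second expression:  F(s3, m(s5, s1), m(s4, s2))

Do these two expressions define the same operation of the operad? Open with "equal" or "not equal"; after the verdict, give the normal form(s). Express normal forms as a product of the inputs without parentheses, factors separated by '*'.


equal: each reduces to s3 * s5 * s1 * s4 * s2

Normal form of the first expression: s3 * s5 * s1 * s4 * s2
Normal form of the second expression: s3 * s5 * s1 * s4 * s2
Both agree, so they are equal.


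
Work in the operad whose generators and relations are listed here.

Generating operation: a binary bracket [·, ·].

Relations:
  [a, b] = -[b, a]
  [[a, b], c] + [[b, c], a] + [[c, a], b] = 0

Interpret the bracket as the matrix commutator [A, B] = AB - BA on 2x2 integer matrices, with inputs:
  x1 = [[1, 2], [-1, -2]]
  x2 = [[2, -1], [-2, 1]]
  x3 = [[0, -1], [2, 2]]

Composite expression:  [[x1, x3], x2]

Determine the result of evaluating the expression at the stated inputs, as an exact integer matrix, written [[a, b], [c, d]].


[[-6, -7], [8, 6]]

[x1, x3] = [[3, 1], [-4, -3]]
[[x1, x3], x2] = [[-6, -7], [8, 6]]


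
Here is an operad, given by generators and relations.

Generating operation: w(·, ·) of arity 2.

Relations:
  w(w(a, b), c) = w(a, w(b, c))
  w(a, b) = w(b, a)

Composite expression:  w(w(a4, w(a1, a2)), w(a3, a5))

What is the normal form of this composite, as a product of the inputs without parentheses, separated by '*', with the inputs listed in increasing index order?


a1 * a2 * a3 * a4 * a5


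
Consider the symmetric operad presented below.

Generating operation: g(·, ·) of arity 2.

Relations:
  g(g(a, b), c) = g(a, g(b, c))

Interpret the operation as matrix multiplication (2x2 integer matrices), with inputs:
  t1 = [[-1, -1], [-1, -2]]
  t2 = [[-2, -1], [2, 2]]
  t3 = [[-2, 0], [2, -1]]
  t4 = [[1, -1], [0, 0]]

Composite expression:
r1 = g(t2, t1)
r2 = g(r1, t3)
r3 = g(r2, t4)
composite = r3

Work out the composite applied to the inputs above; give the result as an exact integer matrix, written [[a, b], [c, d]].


g(t2, t1) = [[3, 4], [-4, -6]]
g(g(t2, t1), t3) = [[2, -4], [-4, 6]]
g(g(g(t2, t1), t3), t4) = [[2, -2], [-4, 4]]

[[2, -2], [-4, 4]]


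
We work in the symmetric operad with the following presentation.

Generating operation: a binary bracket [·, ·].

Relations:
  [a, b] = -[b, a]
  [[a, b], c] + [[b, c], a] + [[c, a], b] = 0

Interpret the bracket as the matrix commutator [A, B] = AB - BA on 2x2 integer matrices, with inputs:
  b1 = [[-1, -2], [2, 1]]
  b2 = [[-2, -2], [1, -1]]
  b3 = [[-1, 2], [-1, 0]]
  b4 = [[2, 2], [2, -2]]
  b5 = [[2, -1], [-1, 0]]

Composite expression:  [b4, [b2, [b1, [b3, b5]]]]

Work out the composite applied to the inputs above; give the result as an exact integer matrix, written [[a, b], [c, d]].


[[-96, 48], [144, 96]]


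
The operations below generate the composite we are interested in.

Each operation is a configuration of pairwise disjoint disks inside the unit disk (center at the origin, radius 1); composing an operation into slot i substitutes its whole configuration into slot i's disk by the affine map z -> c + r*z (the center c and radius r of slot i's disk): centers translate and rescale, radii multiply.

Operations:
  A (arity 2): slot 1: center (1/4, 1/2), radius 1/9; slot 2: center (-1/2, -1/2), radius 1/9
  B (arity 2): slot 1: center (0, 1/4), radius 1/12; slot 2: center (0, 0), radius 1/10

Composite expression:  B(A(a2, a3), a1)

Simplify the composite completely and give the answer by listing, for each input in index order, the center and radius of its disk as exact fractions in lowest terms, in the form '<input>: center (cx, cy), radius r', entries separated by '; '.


Only the slot chain above each a matters under B; compose those maps.
a2: after 2 affine steps, its disk has center (1/48, 7/24), radius 1/108
a3: after 2 affine steps, its disk has center (-1/24, 5/24), radius 1/108
a1: after 1 affine step, its disk has center (0, 0), radius 1/10

a1: center (0, 0), radius 1/10; a2: center (1/48, 7/24), radius 1/108; a3: center (-1/24, 5/24), radius 1/108


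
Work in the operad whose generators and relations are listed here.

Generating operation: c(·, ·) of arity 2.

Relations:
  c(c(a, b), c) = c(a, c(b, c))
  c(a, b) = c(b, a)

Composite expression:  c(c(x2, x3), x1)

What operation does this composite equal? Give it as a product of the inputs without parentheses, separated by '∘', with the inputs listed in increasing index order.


x1 ∘ x2 ∘ x3

Reordering under c is free, so list the x-inputs canonically.
c(x2, x3) unparenthesizes to x2 ∘ x3
c(c(x2, x3), x1) unparenthesizes to x2 ∘ x3 ∘ x1
the factors in increasing index order: x1 ∘ x2 ∘ x3


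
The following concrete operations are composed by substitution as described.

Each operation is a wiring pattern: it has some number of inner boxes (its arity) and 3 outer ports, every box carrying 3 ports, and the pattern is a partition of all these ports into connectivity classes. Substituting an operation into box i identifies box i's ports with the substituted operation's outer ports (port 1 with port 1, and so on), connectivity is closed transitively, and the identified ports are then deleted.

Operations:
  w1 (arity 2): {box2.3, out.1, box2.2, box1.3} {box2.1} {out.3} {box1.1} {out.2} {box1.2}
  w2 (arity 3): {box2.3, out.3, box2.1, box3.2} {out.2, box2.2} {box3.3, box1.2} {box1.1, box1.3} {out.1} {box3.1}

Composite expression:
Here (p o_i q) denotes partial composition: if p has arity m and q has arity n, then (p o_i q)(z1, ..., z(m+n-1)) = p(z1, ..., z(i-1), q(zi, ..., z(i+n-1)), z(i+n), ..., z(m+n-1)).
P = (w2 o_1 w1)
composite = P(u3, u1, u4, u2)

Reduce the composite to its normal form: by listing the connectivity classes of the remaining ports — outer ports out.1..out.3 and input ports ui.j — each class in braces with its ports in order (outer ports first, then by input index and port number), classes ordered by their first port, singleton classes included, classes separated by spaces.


Substituting into w2 glues patterns; closure does the rest.
stage w1: inputs (u3, u1), connectivity {out.1, u1.2, u1.3, u3.3} {out.2} {out.3} {u1.1} {u3.1} {u3.2}, out.j its boundary
stage w2: inputs (u3, u1, u4, u2), connectivity {out.1} {out.2, u4.2} {out.3, u2.2, u4.1, u4.3} {u1.1} {u1.2, u1.3, u3.3} {u2.1} {u2.3} {u3.1} {u3.2}, out.j its boundary

{out.1} {out.2, u4.2} {out.3, u2.2, u4.1, u4.3} {u1.1} {u1.2, u1.3, u3.3} {u2.1} {u2.3} {u3.1} {u3.2}


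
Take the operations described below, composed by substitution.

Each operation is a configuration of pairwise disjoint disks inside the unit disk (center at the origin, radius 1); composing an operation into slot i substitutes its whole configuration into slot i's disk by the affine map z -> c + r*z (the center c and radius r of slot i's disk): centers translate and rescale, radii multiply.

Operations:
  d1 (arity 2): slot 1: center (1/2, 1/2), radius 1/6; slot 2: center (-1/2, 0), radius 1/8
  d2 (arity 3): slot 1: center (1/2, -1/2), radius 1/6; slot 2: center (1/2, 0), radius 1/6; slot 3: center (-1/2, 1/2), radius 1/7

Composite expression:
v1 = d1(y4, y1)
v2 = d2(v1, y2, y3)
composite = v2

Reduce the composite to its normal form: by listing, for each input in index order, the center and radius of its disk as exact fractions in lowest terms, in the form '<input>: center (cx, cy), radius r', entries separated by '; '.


y1: center (5/12, -1/2), radius 1/48; y2: center (1/2, 0), radius 1/6; y3: center (-1/2, 1/2), radius 1/7; y4: center (7/12, -5/12), radius 1/36

Only the slot chain above each y matters under d2; compose those maps.
for y4, the 2-step affine chain lands on center (7/12, -5/12), radius 1/36
for y1, the 2-step affine chain lands on center (5/12, -1/2), radius 1/48
for y2, the 1-step affine chain lands on center (1/2, 0), radius 1/6
for y3, the 1-step affine chain lands on center (-1/2, 1/2), radius 1/7


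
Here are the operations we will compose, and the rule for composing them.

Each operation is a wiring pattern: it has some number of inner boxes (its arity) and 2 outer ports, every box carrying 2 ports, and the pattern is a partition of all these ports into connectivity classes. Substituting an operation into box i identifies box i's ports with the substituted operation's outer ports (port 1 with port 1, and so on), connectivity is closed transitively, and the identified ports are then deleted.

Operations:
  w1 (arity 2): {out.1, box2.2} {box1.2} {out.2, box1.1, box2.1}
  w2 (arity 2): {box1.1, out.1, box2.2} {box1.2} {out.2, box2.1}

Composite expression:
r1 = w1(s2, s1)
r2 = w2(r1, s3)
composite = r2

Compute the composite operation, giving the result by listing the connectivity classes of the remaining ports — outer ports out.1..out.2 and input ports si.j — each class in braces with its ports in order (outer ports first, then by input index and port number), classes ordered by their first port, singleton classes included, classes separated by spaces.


{out.1, s1.2, s3.2} {out.2, s3.1} {s1.1, s2.1} {s2.2}


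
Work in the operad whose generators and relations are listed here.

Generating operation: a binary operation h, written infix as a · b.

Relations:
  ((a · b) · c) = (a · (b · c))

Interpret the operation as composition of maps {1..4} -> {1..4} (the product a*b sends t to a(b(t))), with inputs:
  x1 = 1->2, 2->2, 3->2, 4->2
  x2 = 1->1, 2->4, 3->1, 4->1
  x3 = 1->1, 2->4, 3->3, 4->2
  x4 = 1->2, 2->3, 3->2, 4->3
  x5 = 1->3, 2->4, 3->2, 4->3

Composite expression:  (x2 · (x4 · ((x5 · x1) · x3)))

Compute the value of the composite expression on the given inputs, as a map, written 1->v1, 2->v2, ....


1->1, 2->1, 3->1, 4->1

(x5 · x1) = 1->4, 2->4, 3->4, 4->4
((x5 · x1) · x3) = 1->4, 2->4, 3->4, 4->4
(x4 · ((x5 · x1) · x3)) = 1->3, 2->3, 3->3, 4->3
(x2 · (x4 · ((x5 · x1) · x3))) = 1->1, 2->1, 3->1, 4->1


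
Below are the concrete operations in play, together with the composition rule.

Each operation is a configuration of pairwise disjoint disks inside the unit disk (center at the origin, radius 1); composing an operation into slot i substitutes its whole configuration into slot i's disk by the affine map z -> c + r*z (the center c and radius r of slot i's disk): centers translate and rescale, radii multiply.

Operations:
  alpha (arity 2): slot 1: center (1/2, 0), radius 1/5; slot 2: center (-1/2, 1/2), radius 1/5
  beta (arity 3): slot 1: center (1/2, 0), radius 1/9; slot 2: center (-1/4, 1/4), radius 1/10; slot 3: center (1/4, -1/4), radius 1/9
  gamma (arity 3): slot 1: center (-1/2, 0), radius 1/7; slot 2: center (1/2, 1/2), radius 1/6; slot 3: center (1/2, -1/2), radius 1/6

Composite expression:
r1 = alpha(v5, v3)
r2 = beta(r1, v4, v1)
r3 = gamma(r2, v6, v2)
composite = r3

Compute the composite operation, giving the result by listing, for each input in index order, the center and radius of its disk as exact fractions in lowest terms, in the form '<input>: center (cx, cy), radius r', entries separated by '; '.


v1: center (-13/28, -1/28), radius 1/63; v2: center (1/2, -1/2), radius 1/6; v3: center (-55/126, 1/126), radius 1/315; v4: center (-15/28, 1/28), radius 1/70; v5: center (-53/126, 0), radius 1/315; v6: center (1/2, 1/2), radius 1/6


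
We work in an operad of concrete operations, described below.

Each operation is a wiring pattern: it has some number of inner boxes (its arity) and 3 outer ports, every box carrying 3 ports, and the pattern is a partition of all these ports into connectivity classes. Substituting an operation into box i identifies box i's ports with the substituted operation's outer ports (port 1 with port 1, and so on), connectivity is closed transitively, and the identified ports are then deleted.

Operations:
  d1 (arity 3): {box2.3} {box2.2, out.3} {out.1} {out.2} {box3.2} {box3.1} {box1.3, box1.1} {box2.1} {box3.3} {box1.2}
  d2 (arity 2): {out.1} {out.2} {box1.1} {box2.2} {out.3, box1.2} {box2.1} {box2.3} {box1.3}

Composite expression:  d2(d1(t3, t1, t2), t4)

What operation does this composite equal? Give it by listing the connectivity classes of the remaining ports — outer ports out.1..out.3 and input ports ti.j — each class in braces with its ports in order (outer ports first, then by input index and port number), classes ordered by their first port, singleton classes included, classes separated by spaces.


Substituting into d2 glues patterns; closure does the rest.
through d1, on inputs (t3, t1, t2): {out.1} {out.2} {out.3, t1.2} {t1.1} {t1.3} {t2.1} {t2.2} {t2.3} {t3.1, t3.3} {t3.2} (out.j = stage outer ports)
through d2, on inputs (t3, t1, t2, t4): {out.1} {out.2} {out.3} {t1.1} {t1.2} {t1.3} {t2.1} {t2.2} {t2.3} {t3.1, t3.3} {t3.2} {t4.1} {t4.2} {t4.3} (out.j = stage outer ports)

{out.1} {out.2} {out.3} {t1.1} {t1.2} {t1.3} {t2.1} {t2.2} {t2.3} {t3.1, t3.3} {t3.2} {t4.1} {t4.2} {t4.3}


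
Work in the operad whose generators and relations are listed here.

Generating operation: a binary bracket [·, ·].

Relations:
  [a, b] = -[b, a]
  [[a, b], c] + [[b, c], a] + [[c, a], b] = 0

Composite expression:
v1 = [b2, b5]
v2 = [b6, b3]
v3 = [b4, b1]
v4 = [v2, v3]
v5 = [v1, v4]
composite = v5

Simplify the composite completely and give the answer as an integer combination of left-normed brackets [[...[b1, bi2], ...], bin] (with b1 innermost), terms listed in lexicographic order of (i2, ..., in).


[[[[[b1, b4], b3], b6], b2], b5] - [[[[[b1, b4], b3], b6], b5], b2] - [[[[[b1, b4], b6], b3], b2], b5] + [[[[[b1, b4], b6], b3], b5], b2]


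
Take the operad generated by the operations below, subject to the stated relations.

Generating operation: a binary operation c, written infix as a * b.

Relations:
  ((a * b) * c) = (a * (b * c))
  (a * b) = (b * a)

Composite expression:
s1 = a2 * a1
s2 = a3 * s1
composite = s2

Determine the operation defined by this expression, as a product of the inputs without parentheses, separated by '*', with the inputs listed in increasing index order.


a1 * a2 * a3

With c associative and commutative, the a-input set is all that matters.
(a2 * a1) linearizes to a2 * a1
(a3 * (a2 * a1)) linearizes to a3 * a2 * a1
sorting the factors by input index: a1 * a2 * a3


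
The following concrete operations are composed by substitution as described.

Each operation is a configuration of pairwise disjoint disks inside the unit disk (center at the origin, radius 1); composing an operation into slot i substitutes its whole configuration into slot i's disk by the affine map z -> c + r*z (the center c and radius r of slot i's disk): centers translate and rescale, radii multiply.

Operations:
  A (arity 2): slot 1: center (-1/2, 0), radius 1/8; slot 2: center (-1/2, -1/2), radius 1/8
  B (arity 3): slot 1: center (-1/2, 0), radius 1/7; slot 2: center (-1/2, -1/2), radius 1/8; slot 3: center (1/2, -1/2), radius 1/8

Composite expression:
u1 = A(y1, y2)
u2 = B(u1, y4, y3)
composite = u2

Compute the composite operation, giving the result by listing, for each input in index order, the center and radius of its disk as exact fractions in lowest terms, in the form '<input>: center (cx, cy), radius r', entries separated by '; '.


Only the slot chain above each y matters under B; compose those maps.
y1 passes through 2 substitutions, ending at center (-4/7, 0), radius 1/56
y2 passes through 2 substitutions, ending at center (-4/7, -1/14), radius 1/56
y4 passes through 1 substitution, ending at center (-1/2, -1/2), radius 1/8
y3 passes through 1 substitution, ending at center (1/2, -1/2), radius 1/8

y1: center (-4/7, 0), radius 1/56; y2: center (-4/7, -1/14), radius 1/56; y3: center (1/2, -1/2), radius 1/8; y4: center (-1/2, -1/2), radius 1/8


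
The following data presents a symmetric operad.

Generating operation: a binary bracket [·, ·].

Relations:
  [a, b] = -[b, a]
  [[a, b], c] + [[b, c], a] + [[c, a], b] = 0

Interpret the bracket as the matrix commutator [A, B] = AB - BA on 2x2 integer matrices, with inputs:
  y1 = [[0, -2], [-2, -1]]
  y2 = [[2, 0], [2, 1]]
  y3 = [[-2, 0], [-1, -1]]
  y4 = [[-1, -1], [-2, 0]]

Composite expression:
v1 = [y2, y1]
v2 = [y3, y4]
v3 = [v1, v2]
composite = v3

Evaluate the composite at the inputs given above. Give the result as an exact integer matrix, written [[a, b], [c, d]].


[[-2, 4], [0, 2]]

[y2, y1] = [[4, -2], [4, -4]]
[y3, y4] = [[-1, 1], [-1, 1]]
[[y2, y1], [y3, y4]] = [[-2, 4], [0, 2]]


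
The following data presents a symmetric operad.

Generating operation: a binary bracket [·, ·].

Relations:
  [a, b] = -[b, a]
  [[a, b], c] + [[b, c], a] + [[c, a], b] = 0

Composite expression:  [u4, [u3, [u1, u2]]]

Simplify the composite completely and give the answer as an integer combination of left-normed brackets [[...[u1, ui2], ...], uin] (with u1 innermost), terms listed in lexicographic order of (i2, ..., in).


Skip Jacobi rewriting: expand, keep u1-initial words, read off terms.
Composite bracket: [u4, [u3, [u1, u2]]]
Each bracket splits as ab - ba, giving 8 signed words (2^3 = 8).
Collect the words opening with u1:
  u1u2u3u4 appears with sign +1, giving the term +[[[u1, u2], u3], u4]

[[[u1, u2], u3], u4]


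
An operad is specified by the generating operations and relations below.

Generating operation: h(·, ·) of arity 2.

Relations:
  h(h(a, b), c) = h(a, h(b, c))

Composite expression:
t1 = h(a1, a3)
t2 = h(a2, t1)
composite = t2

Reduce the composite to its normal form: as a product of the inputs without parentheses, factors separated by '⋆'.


a2 ⋆ a1 ⋆ a3


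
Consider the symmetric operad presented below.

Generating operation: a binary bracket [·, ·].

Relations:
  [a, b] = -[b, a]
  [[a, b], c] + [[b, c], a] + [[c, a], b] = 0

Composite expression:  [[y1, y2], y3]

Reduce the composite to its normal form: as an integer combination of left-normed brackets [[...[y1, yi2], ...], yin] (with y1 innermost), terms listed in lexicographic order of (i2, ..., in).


[[y1, y2], y3]

Antisymmetry and Jacobi reduce to y1-anchored left-normed brackets.
Composite bracket: [[y1, y2], y3]
Full expansion: 4 signed words from ab - ba (2^2 = 4).
Words beginning with y1 determine it all:
  from y1y2y3, sign +1: term +[[y1, y2], y3]


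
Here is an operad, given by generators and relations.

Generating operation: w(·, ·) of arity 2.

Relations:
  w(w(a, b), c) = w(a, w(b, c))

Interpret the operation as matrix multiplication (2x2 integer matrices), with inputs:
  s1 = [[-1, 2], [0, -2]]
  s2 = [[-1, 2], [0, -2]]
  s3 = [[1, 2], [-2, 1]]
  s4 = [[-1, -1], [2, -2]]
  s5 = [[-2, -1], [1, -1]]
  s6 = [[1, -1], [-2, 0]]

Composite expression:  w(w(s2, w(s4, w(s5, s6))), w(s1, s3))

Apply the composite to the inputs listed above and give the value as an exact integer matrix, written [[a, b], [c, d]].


[[97, -26], [-108, 24]]

w(s5, s6) = [[0, 2], [3, -1]]
w(s4, w(s5, s6)) = [[-3, -1], [-6, 6]]
w(s2, w(s4, w(s5, s6))) = [[-9, 13], [12, -12]]
w(s1, s3) = [[-5, 0], [4, -2]]
w(w(s2, w(s4, w(s5, s6))), w(s1, s3)) = [[97, -26], [-108, 24]]


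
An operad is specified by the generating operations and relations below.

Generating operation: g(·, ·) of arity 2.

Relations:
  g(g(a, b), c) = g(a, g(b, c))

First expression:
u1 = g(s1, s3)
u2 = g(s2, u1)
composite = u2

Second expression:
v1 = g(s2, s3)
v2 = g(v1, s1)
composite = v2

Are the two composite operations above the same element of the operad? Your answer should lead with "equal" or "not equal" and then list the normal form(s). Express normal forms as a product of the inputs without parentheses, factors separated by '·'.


not equal: they reduce to s2 · s1 · s3 and s2 · s3 · s1

The first expression reduces to s2 · s1 · s3
The second expression reduces to s2 · s3 · s1
The normal forms differ: not equal.


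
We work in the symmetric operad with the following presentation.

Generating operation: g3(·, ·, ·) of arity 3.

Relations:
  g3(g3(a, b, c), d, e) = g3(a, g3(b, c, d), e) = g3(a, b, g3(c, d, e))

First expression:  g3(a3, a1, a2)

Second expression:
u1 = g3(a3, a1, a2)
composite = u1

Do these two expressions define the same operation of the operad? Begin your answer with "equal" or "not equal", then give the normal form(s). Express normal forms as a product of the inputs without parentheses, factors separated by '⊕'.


The first expression, normalized: a3 ⊕ a1 ⊕ a2
The second expression, normalized: a3 ⊕ a1 ⊕ a2
The normal forms match — equal.

equal — both sides give a3 ⊕ a1 ⊕ a2


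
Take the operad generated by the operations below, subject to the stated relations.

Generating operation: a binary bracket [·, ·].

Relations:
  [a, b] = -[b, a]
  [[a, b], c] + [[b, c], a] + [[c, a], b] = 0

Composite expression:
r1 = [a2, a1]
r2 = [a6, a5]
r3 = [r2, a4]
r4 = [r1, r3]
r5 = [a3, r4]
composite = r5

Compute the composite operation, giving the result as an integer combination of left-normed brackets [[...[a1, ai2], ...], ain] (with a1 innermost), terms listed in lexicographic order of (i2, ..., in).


[[[[[a1, a2], a4], a5], a6], a3] - [[[[[a1, a2], a4], a6], a5], a3] - [[[[[a1, a2], a5], a6], a4], a3] + [[[[[a1, a2], a6], a5], a4], a3]


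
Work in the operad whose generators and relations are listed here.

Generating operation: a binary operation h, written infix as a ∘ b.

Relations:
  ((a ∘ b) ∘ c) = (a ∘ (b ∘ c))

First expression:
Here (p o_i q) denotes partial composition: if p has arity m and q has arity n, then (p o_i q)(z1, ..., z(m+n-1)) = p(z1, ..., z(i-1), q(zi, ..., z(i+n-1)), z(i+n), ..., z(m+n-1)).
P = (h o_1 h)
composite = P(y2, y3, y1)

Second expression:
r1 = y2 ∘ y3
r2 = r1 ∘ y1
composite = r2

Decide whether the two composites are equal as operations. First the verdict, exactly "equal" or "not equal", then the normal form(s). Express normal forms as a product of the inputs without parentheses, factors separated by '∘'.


equal; the common form is y2 ∘ y3 ∘ y1

In normal form, the first expression is y2 ∘ y3 ∘ y1
In normal form, the second expression is y2 ∘ y3 ∘ y1
The forms coincide; equal.


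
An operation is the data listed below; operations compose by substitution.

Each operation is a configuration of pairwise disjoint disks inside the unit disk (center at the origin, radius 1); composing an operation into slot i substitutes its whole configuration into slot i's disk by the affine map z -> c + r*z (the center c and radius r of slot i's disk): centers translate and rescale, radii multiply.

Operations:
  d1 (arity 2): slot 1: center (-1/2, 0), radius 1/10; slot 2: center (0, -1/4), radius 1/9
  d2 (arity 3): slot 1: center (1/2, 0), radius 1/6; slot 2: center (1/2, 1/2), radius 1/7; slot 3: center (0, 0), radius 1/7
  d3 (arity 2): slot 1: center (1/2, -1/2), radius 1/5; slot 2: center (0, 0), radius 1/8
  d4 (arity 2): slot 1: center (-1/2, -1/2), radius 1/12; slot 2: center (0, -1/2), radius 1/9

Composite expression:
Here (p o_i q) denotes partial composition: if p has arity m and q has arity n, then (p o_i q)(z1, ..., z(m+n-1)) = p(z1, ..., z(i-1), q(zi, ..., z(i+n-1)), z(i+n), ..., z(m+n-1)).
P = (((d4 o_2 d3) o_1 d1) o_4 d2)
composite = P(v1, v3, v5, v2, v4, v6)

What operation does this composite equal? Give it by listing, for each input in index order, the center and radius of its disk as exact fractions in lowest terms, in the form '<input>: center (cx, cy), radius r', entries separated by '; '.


v1: center (-13/24, -1/2), radius 1/120; v2: center (1/144, -1/2), radius 1/432; v3: center (-1/2, -25/48), radius 1/108; v4: center (1/144, -71/144), radius 1/504; v5: center (1/18, -5/9), radius 1/45; v6: center (0, -1/2), radius 1/504

Each v-disk chains the slot maps above it in d4; radii multiply.
input v1: composing its 2 substitution steps yields center (-13/24, -1/2), radius 1/120
input v3: composing its 2 substitution steps yields center (-1/2, -25/48), radius 1/108
input v5: composing its 2 substitution steps yields center (1/18, -5/9), radius 1/45
input v2: composing its 3 substitution steps yields center (1/144, -1/2), radius 1/432
input v4: composing its 3 substitution steps yields center (1/144, -71/144), radius 1/504
input v6: composing its 3 substitution steps yields center (0, -1/2), radius 1/504
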